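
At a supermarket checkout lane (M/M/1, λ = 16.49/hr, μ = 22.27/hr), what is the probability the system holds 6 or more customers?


ρ = 16.49/22.27 = 0.7405
P(N ≥ n) = ρ^n = 0.7405^6 = 0.164817

Final: 0.164817


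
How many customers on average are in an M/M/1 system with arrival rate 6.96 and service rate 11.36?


ρ = λ/μ = 6.96/11.36 = 0.6127
L = ρ/(1−ρ) = 0.6127/(1 − 0.6127) = 0.6127/0.3873 = 1.5818

Final: 1.5818


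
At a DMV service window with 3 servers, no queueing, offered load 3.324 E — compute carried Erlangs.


B(3,3.324) = 0.383299 (Erlang-B)
Carried load = a(1 − B) = 3.324·(1 − 0.383299) = 3.324·0.616701 = 2.0499 E

Final: 2.0499 Erlangs


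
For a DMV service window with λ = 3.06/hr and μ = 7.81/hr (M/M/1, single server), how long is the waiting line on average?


ρ = 3.06/7.81 = 0.3918
Lq = ρ²/(1−ρ) = 0.1535/0.6082 = 0.2524

Final: 0.2524


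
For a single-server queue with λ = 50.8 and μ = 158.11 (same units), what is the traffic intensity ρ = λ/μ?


ρ = λ/μ = 50.8/158.11 = 0.3213

Final: 0.3213


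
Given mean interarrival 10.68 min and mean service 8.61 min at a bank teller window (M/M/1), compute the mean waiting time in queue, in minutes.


λ = 60/10.68 = 5.6180 /hr
μ = 60/8.61 = 6.9686 /hr
ρ = λ/μ = 5.6180/6.9686 = 0.8062
Wq = ρ/(μ−λ) = 0.8062/(6.9686−5.6180) = 0.59688 hr
In minutes: 0.59688·60 = 35.813 min

Final: 35.813 min


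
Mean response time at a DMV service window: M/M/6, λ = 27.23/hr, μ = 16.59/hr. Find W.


a = 1.6414; ρ = 0.2736; P₀ = 0.193633
Lq = P₀·a^c·ρ/(c!(1−ρ)²) = 0.002726
Wq = Lq/λ = 0.002726/27.23 = 0.0001001 hr
W = Wq + 1/μ = 0.0001001 + 0.06028 = 0.06038 hr

Final: 0.06038 hr


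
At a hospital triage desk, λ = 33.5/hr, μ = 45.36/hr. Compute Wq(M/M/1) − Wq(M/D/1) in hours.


ρ = 33.5/45.36 = 0.7385
Wq(M/M/1) = ρ/(μ−λ) = 0.7385/11.86 = 0.06227 hr
Wq(M/D/1) = ρ/(2(μ−λ)) = 0.03114 hr
Savings = 0.06227 − 0.03114 = 0.03114 hr

Final: 0.03114 hr


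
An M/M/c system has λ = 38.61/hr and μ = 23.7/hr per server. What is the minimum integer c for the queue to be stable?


Stability requires cμ > λ ⇔ c > λ/μ.
λ/μ = 38.61/23.7 = 1.6291
Minimum integer c = ⌊1.6291⌋ + 1 = 2
Check: 2·23.7 = 47.40 > 38.61, while 1·23.7 = 23.70 ≤ 38.61

Final: 2 servers


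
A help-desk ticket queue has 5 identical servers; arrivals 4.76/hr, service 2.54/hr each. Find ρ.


ρ = λ/(cμ) = 4.76/(5·2.54) = 4.76/12.70 = 0.3748

Final: 0.3748


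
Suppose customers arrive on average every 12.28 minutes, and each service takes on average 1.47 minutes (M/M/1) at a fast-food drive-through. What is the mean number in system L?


λ = 60/12.28 = 4.8860 /hr
μ = 60/1.47 = 40.8163 /hr
ρ = λ/μ = 4.8860/40.8163 = 0.1197
L = ρ/(1−ρ) = 0.1197/0.8803 = 0.1360

Final: 0.1360


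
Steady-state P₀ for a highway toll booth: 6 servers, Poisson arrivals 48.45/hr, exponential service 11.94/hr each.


a = λ/μ = 48.45/11.94 = 4.0578; ρ = a/c = 0.6763
Σ_{k=0}^{5} a^k/k! (terms k=0..5) = 1.00000 + 4.05779 + 8.23283 + 11.13569 + 11.29657 + 9.16782 = 44.89069
Tail: a^6/(6!(1−ρ)) = 4464.12891/(720·0.3237) = 19.15398
P₀ = 1/(44.89069 + 19.15398) = 1/64.04467 = 0.015614

Final: 0.015614


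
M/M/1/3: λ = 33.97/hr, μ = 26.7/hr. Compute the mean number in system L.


ρ = 33.97/26.7 = 1.2723
L = ρ[1 − (K+1)ρ^K + Kρ^(K+1)] / [(1−ρ)(1−ρ^(K+1))]
Numerator: 1.2723·(1 − 4·2.059458 + 3·2.620216) = 0.792402
Denominator: (-0.2723)·(-1.620216) = 0.441160
L = 0.792402/0.441160 = 1.7962

Final: 1.7962


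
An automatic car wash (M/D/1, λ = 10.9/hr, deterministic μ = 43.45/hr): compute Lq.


ρ = 10.9/43.45 = 0.2509
M/D/1: Lq = ρ²/(2(1−ρ)) = 0.06293/(2·0.7491) = 0.04200

Final: 0.04200


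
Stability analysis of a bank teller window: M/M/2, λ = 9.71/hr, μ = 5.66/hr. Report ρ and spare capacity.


Total capacity cμ = 2·5.66 = 11.32/hr
ρ = λ/(cμ) = 9.71/11.32 = 0.8578
Stable ⇔ ρ < 1: YES
Spare capacity = cμ − λ = 11.32 − 9.71 = 1.61/hr

Final: ρ = 0.8578; stable; margin = 1.61/hr


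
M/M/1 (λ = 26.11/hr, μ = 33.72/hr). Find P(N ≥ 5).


ρ = 26.11/33.72 = 0.7743
P(N ≥ n) = ρ^n = 0.7743^5 = 0.278353

Final: 0.278353


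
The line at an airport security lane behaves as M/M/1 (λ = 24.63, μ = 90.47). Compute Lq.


ρ = 24.63/90.47 = 0.2722
Lq = ρ²/(1−ρ) = 0.07412/0.7278 = 0.1018

Final: 0.1018


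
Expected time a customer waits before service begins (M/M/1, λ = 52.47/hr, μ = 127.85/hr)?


ρ = 52.47/127.85 = 0.4104
Wq = ρ/(μ−λ) = 0.4104/(127.85 − 52.47) = 0.4104/75.38 = 0.005444 hr

Final: 0.005444 hr


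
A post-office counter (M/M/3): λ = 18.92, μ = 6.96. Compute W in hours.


a = 2.7184; ρ = 0.9061; P₀ = 0.023213
Lq = P₀·a^c·ρ/(c!(1−ρ)²) = 7.99194
Wq = Lq/λ = 7.99194/18.92 = 0.42241 hr
W = Wq + 1/μ = 0.42241 + 0.14368 = 0.56609 hr

Final: 0.56609 hr


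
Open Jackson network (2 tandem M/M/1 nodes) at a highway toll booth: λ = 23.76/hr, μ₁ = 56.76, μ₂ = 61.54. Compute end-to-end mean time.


Each node sees arrival rate λ = 23.76/hr (tandem ⇒ throughput preserved).
W₁ = 1/(μ₁−λ) = 1/(56.76−23.76) = 0.03030 hr
W₂ = 1/(μ₂−λ) = 1/(61.54−23.76) = 0.02647 hr
W_total = W₁ + W₂ = 0.03030 + 0.02647 = 0.05677 hr

Final: 0.05677 hr


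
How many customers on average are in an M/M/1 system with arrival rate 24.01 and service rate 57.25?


ρ = λ/μ = 24.01/57.25 = 0.4194
L = ρ/(1−ρ) = 0.4194/(1 − 0.4194) = 0.4194/0.5806 = 0.7223

Final: 0.7223


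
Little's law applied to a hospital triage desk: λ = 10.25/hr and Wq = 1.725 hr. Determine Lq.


Lq = λWq = 10.25·1.725 = 17.6813

Final: 17.6813


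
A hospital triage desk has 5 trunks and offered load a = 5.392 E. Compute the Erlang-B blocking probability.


B(c,a) = (a^c/c!) / Σ_{k=0}^{c} a^k/k!
a^5/5! = 37.981155
Σ terms (k=0..5): 1.00000 + 5.39200 + 14.53683 + 26.12753 + 35.21991 + 37.98116 = 120.257434
B = 37.981155/120.257434 = 0.315832

Final: 0.315832


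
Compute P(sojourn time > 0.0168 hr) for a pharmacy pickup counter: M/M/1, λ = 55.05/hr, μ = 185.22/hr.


W ~ Exponential(μ−λ) for M/M/1.
μ − λ = 185.22 − 55.05 = 130.1700
P(W > t) = e^{−(μ−λ)t} = e^{−2.1869} = 0.112269

Final: 0.112269


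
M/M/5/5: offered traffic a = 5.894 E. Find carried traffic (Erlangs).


B(5,5.894) = 0.352935 (Erlang-B)
Carried load = a(1 − B) = 5.894·(1 − 0.352935) = 5.894·0.647065 = 3.8138 E

Final: 3.8138 Erlangs


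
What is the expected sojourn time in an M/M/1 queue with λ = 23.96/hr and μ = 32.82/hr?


W = 1/(μ−λ) = 1/(32.82 − 23.96) = 1/8.86 = 0.1129 hr

Final: 0.1129 hr


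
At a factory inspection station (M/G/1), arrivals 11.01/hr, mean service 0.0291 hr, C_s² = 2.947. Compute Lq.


ρ = λ·E[S] = 11.01·0.0291 = 0.3204
Lq = ρ²(1+C_s²)/(2(1−ρ)) = 0.1027·(1+2.947)/(2·0.6796)
= 0.1027·3.9470/1.3592 = 0.29808

Final: 0.29808


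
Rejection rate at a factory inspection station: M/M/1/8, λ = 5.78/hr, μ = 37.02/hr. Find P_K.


ρ = λ/μ = 5.78/37.02 = 0.1561
P_K = (1−ρ)ρ^K/(1−ρ^(K+1)) = (0.8439·0.0000003531)/(1 − 0.00000005513)
= 0.0000002980/1.000000 = 0.0000002980

Final: 0.0000002980


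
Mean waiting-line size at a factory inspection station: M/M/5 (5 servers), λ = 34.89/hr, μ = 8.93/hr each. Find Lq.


a = λ/μ = 3.9071; ρ = a/5 = 0.7814
P₀ = 0.014948
Lq = P₀·a^c·ρ / (c!·(1−ρ)²) = 0.014948·910.43208·0.7814/(120·0.04778)
= 1.85472

Final: 1.85472


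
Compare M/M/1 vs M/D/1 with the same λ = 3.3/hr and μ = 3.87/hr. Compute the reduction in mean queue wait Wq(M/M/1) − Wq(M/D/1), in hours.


ρ = 3.3/3.87 = 0.8527
Wq(M/M/1) = ρ/(μ−λ) = 0.8527/0.5700 = 1.49599 hr
Wq(M/D/1) = ρ/(2(μ−λ)) = 0.74799 hr
Savings = 1.49599 − 0.74799 = 0.74799 hr

Final: 0.74799 hr


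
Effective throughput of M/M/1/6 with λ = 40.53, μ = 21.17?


ρ = 1.9145; P_K = (1−ρ)ρ^6/(1−ρ^7) = 0.482792
λ_eff = λ(1 − P_K) = 40.53·(1 − 0.482792) = 40.53·0.517208 = 20.9624 /hr

Final: 20.9624 /hr


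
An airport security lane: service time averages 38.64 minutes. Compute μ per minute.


μ = 1/(service time) in consistent units.
1 minute = 1 min, so μ = 1/38.64 = 0.02588 per minute

Final: 0.02588 /min


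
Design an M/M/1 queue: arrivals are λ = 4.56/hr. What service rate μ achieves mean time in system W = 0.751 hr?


W = 1/(μ−λ) ⇒ μ − λ = 1/W = 1/0.751 = 1.3316
μ = λ + 1/W = 4.56 + 1.3316 = 5.8916 per hr

Final: 5.8916 /hr


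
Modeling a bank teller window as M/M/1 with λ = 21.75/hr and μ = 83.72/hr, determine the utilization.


ρ = λ/μ = 21.75/83.72 = 0.2598

Final: 0.2598


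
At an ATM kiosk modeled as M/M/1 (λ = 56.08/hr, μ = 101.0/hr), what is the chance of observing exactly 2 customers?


ρ = 56.08/101.0 = 0.5552
P_n = (1−ρ)·ρ^n = (1 − 0.5552)·0.5552^2 = 0.4448·0.308300 = 0.137117

Final: 0.137117


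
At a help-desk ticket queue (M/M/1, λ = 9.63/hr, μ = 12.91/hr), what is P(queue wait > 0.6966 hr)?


ρ = 9.63/12.91 = 0.7459
P(Wq > t) = ρ·e^{−(μ−λ)t} = 0.7459·e^{−2.2848}
= 0.7459·0.101790 = 0.075928

Final: 0.075928


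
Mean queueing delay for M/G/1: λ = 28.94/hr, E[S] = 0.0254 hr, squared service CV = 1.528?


ρ = λ·E[S] = 28.94·0.0254 = 0.7351
E[S²] = E[S]²(1+C_s²) = 0.0254²·(1+1.528) = 0.001631
Wq = λ·E[S²]/(2(1−ρ)) = 28.94·0.001631/(2·0.2649) = 0.08908 hr

Final: 0.08908 hr


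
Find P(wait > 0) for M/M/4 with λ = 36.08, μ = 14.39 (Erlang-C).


a = λ/μ = 2.5073; ρ = a/4 = 0.6268
P₀ = 0.073045 (from M/M/c formula)
C(c,a) = [a^c/(c!(1−ρ))]·P₀ = [39.52055/(24·0.3732)]·0.073045
= 4.41264·0.073045 = 0.322320

Final: 0.322320


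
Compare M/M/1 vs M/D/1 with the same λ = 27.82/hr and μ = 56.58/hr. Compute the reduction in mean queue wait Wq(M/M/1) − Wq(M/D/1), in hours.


ρ = 27.82/56.58 = 0.4917
Wq(M/M/1) = ρ/(μ−λ) = 0.4917/28.76 = 0.01710 hr
Wq(M/D/1) = ρ/(2(μ−λ)) = 0.008548 hr
Savings = 0.01710 − 0.008548 = 0.008548 hr

Final: 0.008548 hr


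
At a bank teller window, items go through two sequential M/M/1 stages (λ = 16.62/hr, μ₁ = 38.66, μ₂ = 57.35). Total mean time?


Each node sees arrival rate λ = 16.62/hr (tandem ⇒ throughput preserved).
W₁ = 1/(μ₁−λ) = 1/(38.66−16.62) = 0.04537 hr
W₂ = 1/(μ₂−λ) = 1/(57.35−16.62) = 0.02455 hr
W_total = W₁ + W₂ = 0.04537 + 0.02455 = 0.06992 hr

Final: 0.06992 hr


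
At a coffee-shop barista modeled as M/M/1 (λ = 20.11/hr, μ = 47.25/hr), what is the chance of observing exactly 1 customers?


ρ = 20.11/47.25 = 0.4256
P_n = (1−ρ)·ρ^n = (1 − 0.4256)·0.4256^1 = 0.5744·0.425608 = 0.244466

Final: 0.244466


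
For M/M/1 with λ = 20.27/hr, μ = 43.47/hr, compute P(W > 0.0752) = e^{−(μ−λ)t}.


W ~ Exponential(μ−λ) for M/M/1.
μ − λ = 43.47 − 20.27 = 23.2000
P(W > t) = e^{−(μ−λ)t} = e^{−1.7446} = 0.174708

Final: 0.174708


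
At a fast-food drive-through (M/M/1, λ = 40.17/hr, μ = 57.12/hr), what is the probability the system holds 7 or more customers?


ρ = 40.17/57.12 = 0.7033
P(N ≥ n) = ρ^n = 0.7033^7 = 0.085074

Final: 0.085074


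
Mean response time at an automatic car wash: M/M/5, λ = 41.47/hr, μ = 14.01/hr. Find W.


a = 2.9600; ρ = 0.5920; P₀ = 0.048772
Lq = P₀·a^c·ρ/(c!(1−ρ)²) = 0.32846
Wq = Lq/λ = 0.32846/41.47 = 0.007921 hr
W = Wq + 1/μ = 0.007921 + 0.07138 = 0.07930 hr

Final: 0.07930 hr


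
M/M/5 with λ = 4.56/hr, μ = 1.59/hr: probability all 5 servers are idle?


a = λ/μ = 4.56/1.59 = 2.8679; ρ = a/c = 0.5736
Σ_{k=0}^{4} a^k/k! (terms k=0..4) = 1.00000 + 2.86792 + 4.11250 + 3.93144 + 2.81877 = 14.73063
Tail: a^5/(5!(1−ρ)) = 194.01647/(120·0.4264) = 3.79162
P₀ = 1/(14.73063 + 3.79162) = 1/18.52225 = 0.053989

Final: 0.053989


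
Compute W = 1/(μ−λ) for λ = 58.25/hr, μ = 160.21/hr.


W = 1/(μ−λ) = 1/(160.21 − 58.25) = 1/101.96 = 0.009808 hr

Final: 0.009808 hr


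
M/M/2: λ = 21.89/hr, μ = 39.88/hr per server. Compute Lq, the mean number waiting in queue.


a = λ/μ = 0.5489; ρ = a/2 = 0.2744
P₀ = 0.569306
Lq = P₀·a^c·ρ / (c!·(1−ρ)²) = 0.569306·0.30129·0.2744/(2·0.52643)
= 0.04471

Final: 0.04471


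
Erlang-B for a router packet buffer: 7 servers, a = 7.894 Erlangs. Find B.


B(c,a) = (a^c/c!) / Σ_{k=0}^{c} a^k/k!
a^7/7! = 379.008821
Σ terms (k=0..7): 1.00000 + 7.89400 + 31.15762 + 81.98608 + 161.79953 + 255.44909 + 336.08586 + 379.00882 = 1254.380993
B = 379.008821/1254.380993 = 0.302148

Final: 0.302148


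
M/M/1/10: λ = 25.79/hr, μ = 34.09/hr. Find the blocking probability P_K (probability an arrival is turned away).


ρ = λ/μ = 25.79/34.09 = 0.7565
P_K = (1−ρ)ρ^K/(1−ρ^(K+1)) = (0.2435·0.061411)/(1 − 0.046459)
= 0.014952/0.953541 = 0.015680

Final: 0.015680


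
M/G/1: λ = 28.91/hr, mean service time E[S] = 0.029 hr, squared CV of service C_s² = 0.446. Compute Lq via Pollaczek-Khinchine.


ρ = λ·E[S] = 28.91·0.029 = 0.8384
Lq = ρ²(1+C_s²)/(2(1−ρ)) = 0.7029·(1+0.446)/(2·0.1616)
= 0.7029·1.4460/0.3232 = 3.14458

Final: 3.14458


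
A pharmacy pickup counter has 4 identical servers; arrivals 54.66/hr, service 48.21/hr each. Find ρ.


ρ = λ/(cμ) = 54.66/(4·48.21) = 54.66/192.84 = 0.2834

Final: 0.2834


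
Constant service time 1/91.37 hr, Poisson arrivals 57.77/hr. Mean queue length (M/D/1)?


ρ = 57.77/91.37 = 0.6323
M/D/1: Lq = ρ²/(2(1−ρ)) = 0.3998/(2·0.3677) = 0.54354

Final: 0.54354


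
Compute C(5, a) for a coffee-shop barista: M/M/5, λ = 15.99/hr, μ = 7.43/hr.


a = λ/μ = 2.1521; ρ = a/5 = 0.4304
P₀ = 0.114966 (from M/M/c formula)
C(c,a) = [a^c/(c!(1−ρ))]·P₀ = [46.16345/(120·0.5696)]·0.114966
= 0.67540·0.114966 = 0.077648

Final: 0.077648


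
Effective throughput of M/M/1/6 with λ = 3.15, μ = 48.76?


ρ = 0.06460; P_K = (1−ρ)ρ^6/(1−ρ^7) = 0.00000006800
λ_eff = λ(1 − P_K) = 3.15·(1 − 0.00000006800) = 3.15·1.000000 = 3.1500 /hr

Final: 3.1500 /hr


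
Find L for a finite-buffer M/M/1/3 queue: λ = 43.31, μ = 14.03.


ρ = 43.31/14.03 = 3.0870
L = ρ[1 − (K+1)ρ^K + Kρ^(K+1)] / [(1−ρ)(1−ρ^(K+1))]
Numerator: 3.0870·(1 − 4·29.416537 + 3·90.807569) = 480.813734
Denominator: (-2.0870)·(-89.807569) = 187.424492
L = 480.813734/187.424492 = 2.5654

Final: 2.5654


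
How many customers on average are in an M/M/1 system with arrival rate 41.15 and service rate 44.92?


ρ = λ/μ = 41.15/44.92 = 0.9161
L = ρ/(1−ρ) = 0.9161/(1 − 0.9161) = 0.9161/0.08393 = 10.9151

Final: 10.9151


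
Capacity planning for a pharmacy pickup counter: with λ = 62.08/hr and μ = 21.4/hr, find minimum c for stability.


Stability requires cμ > λ ⇔ c > λ/μ.
λ/μ = 62.08/21.4 = 2.9009
Minimum integer c = ⌊2.9009⌋ + 1 = 3
Check: 3·21.4 = 64.20 > 62.08, while 2·21.4 = 42.80 ≤ 62.08

Final: 3 servers


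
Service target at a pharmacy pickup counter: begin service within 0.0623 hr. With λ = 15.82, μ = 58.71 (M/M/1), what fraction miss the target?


ρ = 15.82/58.71 = 0.2695
P(Wq > t) = ρ·e^{−(μ−λ)t} = 0.2695·e^{−2.6720}
= 0.2695·0.069111 = 0.018623

Final: 0.018623


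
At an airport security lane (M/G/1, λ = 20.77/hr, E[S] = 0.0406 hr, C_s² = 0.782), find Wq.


ρ = λ·E[S] = 20.77·0.0406 = 0.8433
E[S²] = E[S]²(1+C_s²) = 0.0406²·(1+0.782) = 0.002937
Wq = λ·E[S²]/(2(1−ρ)) = 20.77·0.002937/(2·0.1567) = 0.19462 hr

Final: 0.19462 hr


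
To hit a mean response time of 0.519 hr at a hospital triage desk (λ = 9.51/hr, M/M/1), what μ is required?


W = 1/(μ−λ) ⇒ μ − λ = 1/W = 1/0.519 = 1.9268
μ = λ + 1/W = 9.51 + 1.9268 = 11.4368 per hr

Final: 11.4368 /hr


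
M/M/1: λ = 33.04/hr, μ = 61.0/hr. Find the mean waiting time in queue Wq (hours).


ρ = 33.04/61.0 = 0.5416
Wq = ρ/(μ−λ) = 0.5416/(61.0 − 33.04) = 0.5416/27.96 = 0.01937 hr

Final: 0.01937 hr


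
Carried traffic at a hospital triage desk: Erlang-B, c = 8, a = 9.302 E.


B(8,9.302) = 0.304498 (Erlang-B)
Carried load = a(1 − B) = 9.302·(1 − 0.304498) = 9.302·0.695502 = 6.4696 E

Final: 6.4696 Erlangs


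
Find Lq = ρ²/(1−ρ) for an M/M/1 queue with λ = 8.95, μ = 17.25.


ρ = 8.95/17.25 = 0.5188
Lq = ρ²/(1−ρ) = 0.2692/0.4812 = 0.5595

Final: 0.5595


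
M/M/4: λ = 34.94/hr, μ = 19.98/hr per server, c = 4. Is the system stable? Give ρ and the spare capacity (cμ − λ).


Total capacity cμ = 4·19.98 = 79.92/hr
ρ = λ/(cμ) = 34.94/79.92 = 0.4372
Stable ⇔ ρ < 1: YES
Spare capacity = cμ − λ = 79.92 − 34.94 = 44.98/hr

Final: ρ = 0.4372; stable; margin = 44.98/hr


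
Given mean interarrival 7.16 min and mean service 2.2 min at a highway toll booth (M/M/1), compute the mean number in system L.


λ = 60/7.16 = 8.3799 /hr
μ = 60/2.2 = 27.2727 /hr
ρ = λ/μ = 8.3799/27.2727 = 0.3073
L = ρ/(1−ρ) = 0.3073/0.6927 = 0.4435

Final: 0.4435


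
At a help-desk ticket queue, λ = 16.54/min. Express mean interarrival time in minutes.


Mean interarrival time = 1/λ = 1/16.54 minute = 0.06046 minute
In minutes: 0.06046 × 1 = 0.06046 min

Final: 0.06046 min


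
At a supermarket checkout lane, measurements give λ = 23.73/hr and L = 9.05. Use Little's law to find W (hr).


W = L/λ = 9.05/23.73 = 0.3814 hr

Final: 0.3814 hr


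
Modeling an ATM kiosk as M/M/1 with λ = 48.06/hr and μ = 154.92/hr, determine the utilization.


ρ = λ/μ = 48.06/154.92 = 0.3102

Final: 0.3102


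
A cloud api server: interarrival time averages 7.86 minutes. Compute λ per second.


λ = 1/(interarrival time) in consistent units.
1 second = 0.0166667 min, so λ = 0.0166667/7.86 = 0.002120 per second

Final: 0.002120 /sec


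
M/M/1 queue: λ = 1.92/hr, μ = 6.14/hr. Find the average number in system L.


ρ = λ/μ = 1.92/6.14 = 0.3127
L = ρ/(1−ρ) = 0.3127/(1 − 0.3127) = 0.3127/0.6873 = 0.4550

Final: 0.4550


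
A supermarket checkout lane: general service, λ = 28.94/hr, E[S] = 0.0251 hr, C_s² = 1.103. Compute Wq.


ρ = λ·E[S] = 28.94·0.0251 = 0.7264
E[S²] = E[S]²(1+C_s²) = 0.0251²·(1+1.103) = 0.001325
Wq = λ·E[S²]/(2(1−ρ)) = 28.94·0.001325/(2·0.2736) = 0.07007 hr

Final: 0.07007 hr


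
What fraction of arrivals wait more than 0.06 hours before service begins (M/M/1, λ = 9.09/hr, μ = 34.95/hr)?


ρ = 9.09/34.95 = 0.2601
P(Wq > t) = ρ·e^{−(μ−λ)t} = 0.2601·e^{−1.5516}
= 0.2601·0.211909 = 0.055114

Final: 0.055114


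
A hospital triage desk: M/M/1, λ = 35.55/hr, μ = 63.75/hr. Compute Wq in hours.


ρ = 35.55/63.75 = 0.5576
Wq = ρ/(μ−λ) = 0.5576/(63.75 − 35.55) = 0.5576/28.20 = 0.01977 hr

Final: 0.01977 hr


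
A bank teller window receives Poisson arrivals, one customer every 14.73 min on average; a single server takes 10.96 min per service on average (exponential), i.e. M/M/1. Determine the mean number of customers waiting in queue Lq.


λ = 60/14.73 = 4.0733 /hr
μ = 60/10.96 = 5.4745 /hr
ρ = λ/μ = 4.0733/5.4745 = 0.7441
Lq = ρ²/(1−ρ) = 0.5536/0.2559 = 2.1631

Final: 2.1631


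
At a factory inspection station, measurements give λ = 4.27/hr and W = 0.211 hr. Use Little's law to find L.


L = λW = 4.27·0.211 = 0.9010

Final: 0.9010


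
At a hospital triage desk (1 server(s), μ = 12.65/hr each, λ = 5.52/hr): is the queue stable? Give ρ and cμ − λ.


Total capacity cμ = 1·12.65 = 12.65/hr
ρ = λ/(cμ) = 5.52/12.65 = 0.4364
Stable ⇔ ρ < 1: YES
Spare capacity = cμ − λ = 12.65 − 5.52 = 7.13/hr

Final: ρ = 0.4364; stable; margin = 7.13/hr


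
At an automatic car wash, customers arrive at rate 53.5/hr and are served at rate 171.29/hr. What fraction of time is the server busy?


ρ = λ/μ = 53.5/171.29 = 0.3123

Final: 0.3123


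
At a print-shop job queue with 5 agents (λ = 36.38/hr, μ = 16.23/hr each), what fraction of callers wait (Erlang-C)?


a = λ/μ = 2.2415; ρ = a/5 = 0.4483
P₀ = 0.104850 (from M/M/c formula)
C(c,a) = [a^c/(c!(1−ρ))]·P₀ = [56.58755/(120·0.5517)]·0.104850
= 0.85475·0.104850 = 0.089621

Final: 0.089621


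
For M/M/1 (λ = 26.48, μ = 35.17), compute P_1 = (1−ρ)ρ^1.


ρ = 26.48/35.17 = 0.7529
P_n = (1−ρ)·ρ^n = (1 − 0.7529)·0.7529^1 = 0.2471·0.752914 = 0.186034

Final: 0.186034


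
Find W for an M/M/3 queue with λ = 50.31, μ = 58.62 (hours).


a = 0.8582; ρ = 0.2861; P₀ = 0.421211
Lq = P₀·a^c·ρ/(c!(1−ρ)²) = 0.02491
Wq = Lq/λ = 0.02491/50.31 = 0.0004951 hr
W = Wq + 1/μ = 0.0004951 + 0.01706 = 0.01755 hr

Final: 0.01755 hr


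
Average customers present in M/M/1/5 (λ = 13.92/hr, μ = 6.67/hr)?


ρ = 13.92/6.67 = 2.0870
L = ρ[1 − (K+1)ρ^K + Kρ^(K+1)] / [(1−ρ)(1−ρ^(K+1))]
Numerator: 2.0870·(1 − 6·39.588314 + 5·82.619090) = 368.484661
Denominator: (-1.0870)·(-81.619090) = 88.716402
L = 368.484661/88.716402 = 4.1535

Final: 4.1535


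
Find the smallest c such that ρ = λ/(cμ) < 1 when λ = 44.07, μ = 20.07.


Stability requires cμ > λ ⇔ c > λ/μ.
λ/μ = 44.07/20.07 = 2.1958
Minimum integer c = ⌊2.1958⌋ + 1 = 3
Check: 3·20.07 = 60.21 > 44.07, while 2·20.07 = 40.14 ≤ 44.07

Final: 3 servers


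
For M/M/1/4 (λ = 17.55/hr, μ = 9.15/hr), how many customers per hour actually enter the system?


ρ = 1.9180; P_K = (1−ρ)ρ^4/(1−ρ^5) = 0.497810
λ_eff = λ(1 − P_K) = 17.55·(1 − 0.497810) = 17.55·0.502190 = 8.8134 /hr

Final: 8.8134 /hr


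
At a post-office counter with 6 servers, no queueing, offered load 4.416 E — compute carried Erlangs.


B(6,4.416) = 0.147863 (Erlang-B)
Carried load = a(1 − B) = 4.416·(1 − 0.147863) = 4.416·0.852137 = 3.7630 E

Final: 3.7630 Erlangs


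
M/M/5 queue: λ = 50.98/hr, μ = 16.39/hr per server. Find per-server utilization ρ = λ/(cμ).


ρ = λ/(cμ) = 50.98/(5·16.39) = 50.98/81.95 = 0.6221

Final: 0.6221


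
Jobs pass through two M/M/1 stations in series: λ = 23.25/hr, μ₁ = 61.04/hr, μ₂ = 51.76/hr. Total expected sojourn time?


Each node sees arrival rate λ = 23.25/hr (tandem ⇒ throughput preserved).
W₁ = 1/(μ₁−λ) = 1/(61.04−23.25) = 0.02646 hr
W₂ = 1/(μ₂−λ) = 1/(51.76−23.25) = 0.03508 hr
W_total = W₁ + W₂ = 0.02646 + 0.03508 = 0.06154 hr

Final: 0.06154 hr


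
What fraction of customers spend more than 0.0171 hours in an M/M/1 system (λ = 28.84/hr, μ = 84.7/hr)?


W ~ Exponential(μ−λ) for M/M/1.
μ − λ = 84.7 − 28.84 = 55.8600
P(W > t) = e^{−(μ−λ)t} = e^{−0.9552} = 0.384733

Final: 0.384733


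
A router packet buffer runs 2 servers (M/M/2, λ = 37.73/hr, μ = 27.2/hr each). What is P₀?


a = λ/μ = 37.73/27.2 = 1.3871; ρ = a/c = 0.6936
Σ_{k=0}^{1} a^k/k! (terms k=0..1) = 1.00000 + 1.38713 = 2.38713
Tail: a^2/(2!(1−ρ)) = 1.92414/(2·0.3064) = 3.13956
P₀ = 1/(2.38713 + 3.13956) = 1/5.52669 = 0.180940

Final: 0.180940


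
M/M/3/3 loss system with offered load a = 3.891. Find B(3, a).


B(c,a) = (a^c/c!) / Σ_{k=0}^{c} a^k/k!
a^3/3! = 9.818213
Σ terms (k=0..3): 1.00000 + 3.89100 + 7.56994 + 9.81821 = 22.279153
B = 9.818213/22.279153 = 0.440691

Final: 0.440691


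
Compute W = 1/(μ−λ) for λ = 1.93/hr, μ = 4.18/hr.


W = 1/(μ−λ) = 1/(4.18 − 1.93) = 1/2.25 = 0.4444 hr

Final: 0.4444 hr


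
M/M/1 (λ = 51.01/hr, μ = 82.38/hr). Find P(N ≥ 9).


ρ = 51.01/82.38 = 0.6192
P(N ≥ n) = ρ^n = 0.6192^9 = 0.013381

Final: 0.013381


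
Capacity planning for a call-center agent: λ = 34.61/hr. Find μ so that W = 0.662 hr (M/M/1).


W = 1/(μ−λ) ⇒ μ − λ = 1/W = 1/0.662 = 1.5106
μ = λ + 1/W = 34.61 + 1.5106 = 36.1206 per hr

Final: 36.1206 /hr


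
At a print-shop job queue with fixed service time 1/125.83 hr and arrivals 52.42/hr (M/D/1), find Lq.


ρ = 52.42/125.83 = 0.4166
M/D/1: Lq = ρ²/(2(1−ρ)) = 0.1736/(2·0.5834) = 0.14874

Final: 0.14874


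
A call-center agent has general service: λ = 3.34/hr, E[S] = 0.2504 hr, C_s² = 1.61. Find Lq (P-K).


ρ = λ·E[S] = 3.34·0.2504 = 0.8363
Lq = ρ²(1+C_s²)/(2(1−ρ)) = 0.6995·(1+1.61)/(2·0.1637)
= 0.6995·2.6100/0.3273 = 5.57723

Final: 5.57723


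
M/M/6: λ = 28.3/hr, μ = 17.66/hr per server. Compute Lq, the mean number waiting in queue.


a = λ/μ = 1.6025; ρ = a/6 = 0.2671
P₀ = 0.201318
Lq = P₀·a^c·ρ / (c!·(1−ρ)²) = 0.201318·16.93458·0.2671/(720·0.53717)
= 0.002354

Final: 0.002354


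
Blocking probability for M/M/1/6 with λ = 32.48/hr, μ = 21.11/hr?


ρ = λ/μ = 32.48/21.11 = 1.5386
P_K = (1−ρ)ρ^K/(1−ρ^(K+1)) = (-0.5386·13.266817)/(1 − 20.412421)
= -7.145604/-19.412421 = 0.368094

Final: 0.368094


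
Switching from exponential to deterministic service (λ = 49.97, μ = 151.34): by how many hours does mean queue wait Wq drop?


ρ = 49.97/151.34 = 0.3302
Wq(M/M/1) = ρ/(μ−λ) = 0.3302/101.37 = 0.003257 hr
Wq(M/D/1) = ρ/(2(μ−λ)) = 0.001629 hr
Savings = 0.003257 − 0.001629 = 0.001629 hr

Final: 0.001629 hr


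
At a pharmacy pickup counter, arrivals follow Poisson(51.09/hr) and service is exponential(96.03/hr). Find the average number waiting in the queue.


ρ = 51.09/96.03 = 0.5320
Lq = ρ²/(1−ρ) = 0.2830/0.4680 = 0.6048

Final: 0.6048


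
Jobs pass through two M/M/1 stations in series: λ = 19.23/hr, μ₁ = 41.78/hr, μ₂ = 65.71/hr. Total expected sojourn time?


Each node sees arrival rate λ = 19.23/hr (tandem ⇒ throughput preserved).
W₁ = 1/(μ₁−λ) = 1/(41.78−19.23) = 0.04435 hr
W₂ = 1/(μ₂−λ) = 1/(65.71−19.23) = 0.02151 hr
W_total = W₁ + W₂ = 0.04435 + 0.02151 = 0.06586 hr

Final: 0.06586 hr


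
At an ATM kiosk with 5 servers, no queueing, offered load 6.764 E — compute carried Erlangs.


B(5,6.764) = 0.410503 (Erlang-B)
Carried load = a(1 − B) = 6.764·(1 − 0.410503) = 6.764·0.589497 = 3.9874 E

Final: 3.9874 Erlangs


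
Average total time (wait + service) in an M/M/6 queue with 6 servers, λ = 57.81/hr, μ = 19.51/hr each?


a = 2.9631; ρ = 0.4938; P₀ = 0.050860
Lq = P₀·a^c·ρ/(c!(1−ρ)²) = 0.09216
Wq = Lq/λ = 0.09216/57.81 = 0.001594 hr
W = Wq + 1/μ = 0.001594 + 0.05126 = 0.05285 hr

Final: 0.05285 hr


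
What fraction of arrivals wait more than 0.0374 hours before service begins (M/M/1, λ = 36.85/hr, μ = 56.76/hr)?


ρ = 36.85/56.76 = 0.6492
P(Wq > t) = ρ·e^{−(μ−λ)t} = 0.6492·e^{−0.7446}
= 0.6492·0.474908 = 0.308322

Final: 0.308322


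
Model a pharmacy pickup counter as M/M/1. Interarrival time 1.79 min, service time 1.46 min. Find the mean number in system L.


λ = 60/1.79 = 33.5196 /hr
μ = 60/1.46 = 41.0959 /hr
ρ = λ/μ = 33.5196/41.0959 = 0.8156
L = ρ/(1−ρ) = 0.8156/0.1844 = 4.4242

Final: 4.4242


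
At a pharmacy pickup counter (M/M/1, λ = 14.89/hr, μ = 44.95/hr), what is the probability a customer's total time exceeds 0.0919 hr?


W ~ Exponential(μ−λ) for M/M/1.
μ − λ = 44.95 − 14.89 = 30.0600
P(W > t) = e^{−(μ−λ)t} = e^{−2.7625} = 0.063133

Final: 0.063133


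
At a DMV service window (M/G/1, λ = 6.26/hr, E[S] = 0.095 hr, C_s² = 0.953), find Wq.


ρ = λ·E[S] = 6.26·0.095 = 0.5947
E[S²] = E[S]²(1+C_s²) = 0.095²·(1+0.953) = 0.017626
Wq = λ·E[S²]/(2(1−ρ)) = 6.26·0.017626/(2·0.4053) = 0.13612 hr

Final: 0.13612 hr


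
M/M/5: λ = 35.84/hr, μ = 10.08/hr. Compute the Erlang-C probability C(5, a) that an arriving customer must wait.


a = λ/μ = 3.5556; ρ = a/5 = 0.7111
P₀ = 0.024144 (from M/M/c formula)
C(c,a) = [a^c/(c!(1−ρ))]·P₀ = [568.24725/(120·0.2889)]·0.024144
= 16.39175·0.024144 = 0.395755

Final: 0.395755


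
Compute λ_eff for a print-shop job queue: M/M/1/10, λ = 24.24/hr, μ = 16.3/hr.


ρ = 1.4871; P_K = (1−ρ)ρ^10/(1−ρ^11) = 0.331775
λ_eff = λ(1 − P_K) = 24.24·(1 − 0.331775) = 24.24·0.668225 = 16.1978 /hr

Final: 16.1978 /hr


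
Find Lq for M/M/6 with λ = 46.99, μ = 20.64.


a = λ/μ = 2.2766; ρ = a/6 = 0.3794
P₀ = 0.102296
Lq = P₀·a^c·ρ / (c!·(1−ρ)²) = 0.102296·139.24337·0.3794/(720·0.38509)
= 0.01949

Final: 0.01949


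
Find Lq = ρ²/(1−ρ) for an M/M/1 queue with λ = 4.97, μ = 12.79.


ρ = 4.97/12.79 = 0.3886
Lq = ρ²/(1−ρ) = 0.1510/0.6114 = 0.2470

Final: 0.2470


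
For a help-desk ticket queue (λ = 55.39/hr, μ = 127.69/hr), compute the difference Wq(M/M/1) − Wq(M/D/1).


ρ = 55.39/127.69 = 0.4338
Wq(M/M/1) = ρ/(μ−λ) = 0.4338/72.30 = 0.006000 hr
Wq(M/D/1) = ρ/(2(μ−λ)) = 0.003000 hr
Savings = 0.006000 − 0.003000 = 0.003000 hr

Final: 0.003000 hr


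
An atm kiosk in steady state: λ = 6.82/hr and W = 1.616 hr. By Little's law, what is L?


L = λW = 6.82·1.616 = 11.0211

Final: 11.0211


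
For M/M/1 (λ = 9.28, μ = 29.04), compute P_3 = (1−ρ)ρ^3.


ρ = 9.28/29.04 = 0.3196
P_n = (1−ρ)·ρ^n = (1 − 0.3196)·0.3196^3 = 0.6804·0.032633 = 0.022205

Final: 0.022205


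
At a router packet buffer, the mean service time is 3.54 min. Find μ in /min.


μ = 1/(service time) in consistent units.
1 minute = 1 min, so μ = 1/3.54 = 0.2825 per minute

Final: 0.2825 /min


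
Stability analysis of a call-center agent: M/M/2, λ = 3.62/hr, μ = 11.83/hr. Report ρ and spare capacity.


Total capacity cμ = 2·11.83 = 23.66/hr
ρ = λ/(cμ) = 3.62/23.66 = 0.1530
Stable ⇔ ρ < 1: YES
Spare capacity = cμ − λ = 23.66 − 3.62 = 20.04/hr

Final: ρ = 0.1530; stable; margin = 20.04/hr


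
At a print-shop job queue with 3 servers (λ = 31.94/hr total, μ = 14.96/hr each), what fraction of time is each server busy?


ρ = λ/(cμ) = 31.94/(3·14.96) = 31.94/44.88 = 0.7117

Final: 0.7117


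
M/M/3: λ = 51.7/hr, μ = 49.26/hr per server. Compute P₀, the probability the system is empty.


a = λ/μ = 51.7/49.26 = 1.0495; ρ = a/c = 0.3498
Σ_{k=0}^{2} a^k/k! (terms k=0..2) = 1.00000 + 1.04953 + 0.55076 = 2.60029
Tail: a^3/(3!(1−ρ)) = 1.15608/(6·0.6502) = 0.29636
P₀ = 1/(2.60029 + 0.29636) = 1/2.89665 = 0.345226

Final: 0.345226


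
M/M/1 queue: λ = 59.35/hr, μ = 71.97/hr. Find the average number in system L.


ρ = λ/μ = 59.35/71.97 = 0.8246
L = ρ/(1−ρ) = 0.8246/(1 − 0.8246) = 0.8246/0.1754 = 4.7029

Final: 4.7029


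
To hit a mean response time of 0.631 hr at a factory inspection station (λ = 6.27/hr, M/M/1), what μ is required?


W = 1/(μ−λ) ⇒ μ − λ = 1/W = 1/0.631 = 1.5848
μ = λ + 1/W = 6.27 + 1.5848 = 7.8548 per hr

Final: 7.8548 /hr


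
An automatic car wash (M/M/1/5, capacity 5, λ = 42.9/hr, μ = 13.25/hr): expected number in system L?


ρ = 42.9/13.25 = 3.2377
L = ρ[1 − (K+1)ρ^K + Kρ^(K+1)] / [(1−ρ)(1−ρ^(K+1))]
Numerator: 3.2377·(1 − 6·355.800922 + 5·1151.989401) = 11740.488240
Denominator: (-2.2377)·(-1150.989401) = 2575.610245
L = 11740.488240/2575.610245 = 4.5583

Final: 4.5583


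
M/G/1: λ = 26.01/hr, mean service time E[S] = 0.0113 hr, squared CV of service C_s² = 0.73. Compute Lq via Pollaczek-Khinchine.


ρ = λ·E[S] = 26.01·0.0113 = 0.2939
Lq = ρ²(1+C_s²)/(2(1−ρ)) = 0.08638·(1+0.73)/(2·0.7061)
= 0.08638·1.7300/1.4122 = 0.10583

Final: 0.10583


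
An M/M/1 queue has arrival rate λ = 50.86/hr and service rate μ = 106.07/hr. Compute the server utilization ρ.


ρ = λ/μ = 50.86/106.07 = 0.4795

Final: 0.4795


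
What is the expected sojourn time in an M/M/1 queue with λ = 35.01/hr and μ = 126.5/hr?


W = 1/(μ−λ) = 1/(126.5 − 35.01) = 1/91.49 = 0.01093 hr

Final: 0.01093 hr


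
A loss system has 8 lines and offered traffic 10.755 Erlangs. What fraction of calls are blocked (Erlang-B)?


B(c,a) = (a^c/c!) / Σ_{k=0}^{c} a^k/k!
a^8/8! = 4439.793738
Σ terms (k=0..8): 1.00000 + 10.75500 + 57.83501 + 207.33852 + 557.48145 + 1199.14259 + 2149.46309 + 3302.49650 + 4439.79374 = 11925.305899
B = 4439.793738/11925.305899 = 0.372300

Final: 0.372300


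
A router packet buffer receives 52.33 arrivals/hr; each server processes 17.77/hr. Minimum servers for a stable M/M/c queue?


Stability requires cμ > λ ⇔ c > λ/μ.
λ/μ = 52.33/17.77 = 2.9449
Minimum integer c = ⌊2.9449⌋ + 1 = 3
Check: 3·17.77 = 53.31 > 52.33, while 2·17.77 = 35.54 ≤ 52.33

Final: 3 servers


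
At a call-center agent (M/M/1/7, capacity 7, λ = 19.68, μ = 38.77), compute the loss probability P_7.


ρ = λ/μ = 19.68/38.77 = 0.5076
P_K = (1−ρ)ρ^K/(1−ρ^(K+1)) = (0.4924·0.008684)/(1 − 0.004408)
= 0.004276/0.995592 = 0.004295

Final: 0.004295


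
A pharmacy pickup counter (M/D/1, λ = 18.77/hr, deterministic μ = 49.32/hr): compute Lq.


ρ = 18.77/49.32 = 0.3806
M/D/1: Lq = ρ²/(2(1−ρ)) = 0.1448/(2·0.6194) = 0.11691

Final: 0.11691


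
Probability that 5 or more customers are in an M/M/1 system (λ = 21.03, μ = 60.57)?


ρ = 21.03/60.57 = 0.3472
P(N ≥ n) = ρ^n = 0.3472^5 = 0.005046

Final: 0.005046


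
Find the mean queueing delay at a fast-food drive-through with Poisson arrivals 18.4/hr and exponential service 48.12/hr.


ρ = 18.4/48.12 = 0.3824
Wq = ρ/(μ−λ) = 0.3824/(48.12 − 18.4) = 0.3824/29.72 = 0.01287 hr

Final: 0.01287 hr


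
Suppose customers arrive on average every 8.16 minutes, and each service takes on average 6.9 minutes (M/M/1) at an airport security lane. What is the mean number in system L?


λ = 60/8.16 = 7.3529 /hr
μ = 60/6.9 = 8.6957 /hr
ρ = λ/μ = 7.3529/8.6957 = 0.8456
L = ρ/(1−ρ) = 0.8456/0.1544 = 5.4762

Final: 5.4762


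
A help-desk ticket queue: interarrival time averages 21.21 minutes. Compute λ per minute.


λ = 1/(interarrival time) in consistent units.
1 minute = 1 min, so λ = 1/21.21 = 0.04715 per minute

Final: 0.04715 /min


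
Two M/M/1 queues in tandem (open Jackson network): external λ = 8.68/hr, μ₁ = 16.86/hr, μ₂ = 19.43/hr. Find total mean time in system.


Each node sees arrival rate λ = 8.68/hr (tandem ⇒ throughput preserved).
W₁ = 1/(μ₁−λ) = 1/(16.86−8.68) = 0.12225 hr
W₂ = 1/(μ₂−λ) = 1/(19.43−8.68) = 0.09302 hr
W_total = W₁ + W₂ = 0.12225 + 0.09302 = 0.21527 hr

Final: 0.21527 hr


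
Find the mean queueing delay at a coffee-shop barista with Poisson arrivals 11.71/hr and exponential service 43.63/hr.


ρ = 11.71/43.63 = 0.2684
Wq = ρ/(μ−λ) = 0.2684/(43.63 − 11.71) = 0.2684/31.92 = 0.008408 hr

Final: 0.008408 hr


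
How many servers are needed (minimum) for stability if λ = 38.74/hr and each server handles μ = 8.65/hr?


Stability requires cμ > λ ⇔ c > λ/μ.
λ/μ = 38.74/8.65 = 4.4786
Minimum integer c = ⌊4.4786⌋ + 1 = 5
Check: 5·8.65 = 43.25 > 38.74, while 4·8.65 = 34.60 ≤ 38.74

Final: 5 servers


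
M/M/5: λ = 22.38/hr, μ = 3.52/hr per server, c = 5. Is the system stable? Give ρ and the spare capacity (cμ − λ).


Total capacity cμ = 5·3.52 = 17.60/hr
ρ = λ/(cμ) = 22.38/17.60 = 1.2716
Stable ⇔ ρ < 1: NO
Spare capacity = cμ − λ = 17.60 − 22.38 = -4.78/hr

Final: ρ = 1.2716; unstable; margin = -4.78/hr


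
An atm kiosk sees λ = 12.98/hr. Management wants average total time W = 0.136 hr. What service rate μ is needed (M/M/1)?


W = 1/(μ−λ) ⇒ μ − λ = 1/W = 1/0.136 = 7.3529
μ = λ + 1/W = 12.98 + 7.3529 = 20.3329 per hr

Final: 20.3329 /hr


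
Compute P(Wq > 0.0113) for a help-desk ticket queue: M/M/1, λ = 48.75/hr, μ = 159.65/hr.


ρ = 48.75/159.65 = 0.3054
P(Wq > t) = ρ·e^{−(μ−λ)t} = 0.3054·e^{−1.2532}
= 0.3054·0.285598 = 0.087209

Final: 0.087209


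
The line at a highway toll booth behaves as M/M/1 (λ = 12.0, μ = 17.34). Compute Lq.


ρ = 12.0/17.34 = 0.6920
Lq = ρ²/(1−ρ) = 0.4789/0.3080 = 1.5551

Final: 1.5551


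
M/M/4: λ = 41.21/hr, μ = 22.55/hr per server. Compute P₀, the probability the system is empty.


a = λ/μ = 41.21/22.55 = 1.8275; ρ = a/c = 0.4569
Σ_{k=0}^{3} a^k/k! (terms k=0..3) = 1.00000 + 1.82749 + 1.66987 + 1.01722 = 5.51459
Tail: a^4/(4!(1−ρ)) = 11.15384/(24·0.5431) = 0.85568
P₀ = 1/(5.51459 + 0.85568) = 1/6.37027 = 0.156979

Final: 0.156979


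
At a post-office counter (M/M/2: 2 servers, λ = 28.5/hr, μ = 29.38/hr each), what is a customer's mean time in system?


a = 0.9700; ρ = 0.4850; P₀ = 0.346780
Lq = P₀·a^c·ρ/(c!(1−ρ)²) = 0.29840
Wq = Lq/λ = 0.29840/28.5 = 0.01047 hr
W = Wq + 1/μ = 0.01047 + 0.03404 = 0.04451 hr

Final: 0.04451 hr


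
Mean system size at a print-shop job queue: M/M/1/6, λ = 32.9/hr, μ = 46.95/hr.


ρ = 32.9/46.95 = 0.7007
L = ρ[1 − (K+1)ρ^K + Kρ^(K+1)] / [(1−ρ)(1−ρ^(K+1))]
Numerator: 0.7007·(1 − 7·0.118403 + 6·0.082970) = 0.468800
Denominator: (0.2993)·(0.917030) = 0.274425
L = 0.468800/0.274425 = 1.7083

Final: 1.7083


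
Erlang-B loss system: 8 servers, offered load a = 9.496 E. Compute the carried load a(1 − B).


B(8,9.496) = 0.314129 (Erlang-B)
Carried load = a(1 − B) = 9.496·(1 − 0.314129) = 9.496·0.685871 = 6.5130 E

Final: 6.5130 Erlangs


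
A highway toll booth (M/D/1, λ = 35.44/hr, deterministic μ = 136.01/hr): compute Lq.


ρ = 35.44/136.01 = 0.2606
M/D/1: Lq = ρ²/(2(1−ρ)) = 0.06790/(2·0.7394) = 0.04591

Final: 0.04591


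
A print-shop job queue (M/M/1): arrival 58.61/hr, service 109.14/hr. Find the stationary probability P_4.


ρ = 58.61/109.14 = 0.5370
P_n = (1−ρ)·ρ^n = (1 − 0.5370)·0.5370^4 = 0.4630·0.083167 = 0.038505

Final: 0.038505


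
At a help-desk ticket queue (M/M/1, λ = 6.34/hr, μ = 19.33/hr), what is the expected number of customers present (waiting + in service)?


ρ = λ/μ = 6.34/19.33 = 0.3280
L = ρ/(1−ρ) = 0.3280/(1 − 0.3280) = 0.3280/0.6720 = 0.4881

Final: 0.4881


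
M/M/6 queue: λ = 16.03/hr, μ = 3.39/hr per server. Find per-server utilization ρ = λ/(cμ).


ρ = λ/(cμ) = 16.03/(6·3.39) = 16.03/20.34 = 0.7881

Final: 0.7881


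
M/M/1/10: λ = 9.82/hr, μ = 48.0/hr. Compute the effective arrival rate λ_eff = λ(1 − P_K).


ρ = 0.2046; P_K = (1−ρ)ρ^10/(1−ρ^11) = 0.0000001022
λ_eff = λ(1 − P_K) = 9.82·(1 − 0.0000001022) = 9.82·1.000000 = 9.8200 /hr

Final: 9.8200 /hr


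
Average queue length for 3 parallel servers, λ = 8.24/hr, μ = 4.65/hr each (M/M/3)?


a = λ/μ = 1.7720; ρ = a/3 = 0.5907
P₀ = 0.151335
Lq = P₀·a^c·ρ / (c!·(1−ρ)²) = 0.151335·5.56446·0.5907/(6·0.16754)
= 0.49481

Final: 0.49481


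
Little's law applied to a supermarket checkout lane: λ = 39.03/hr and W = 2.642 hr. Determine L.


L = λW = 39.03·2.642 = 103.1173

Final: 103.1173


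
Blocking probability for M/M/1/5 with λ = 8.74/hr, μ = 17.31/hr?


ρ = λ/μ = 8.74/17.31 = 0.5049
P_K = (1−ρ)ρ^K/(1−ρ^(K+1)) = (0.4951·0.032815)/(1 − 0.016569)
= 0.016246/0.983431 = 0.016520

Final: 0.016520


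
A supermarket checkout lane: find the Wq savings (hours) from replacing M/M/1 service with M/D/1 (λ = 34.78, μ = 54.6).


ρ = 34.78/54.6 = 0.6370
Wq(M/M/1) = ρ/(μ−λ) = 0.6370/19.82 = 0.03214 hr
Wq(M/D/1) = ρ/(2(μ−λ)) = 0.01607 hr
Savings = 0.03214 − 0.01607 = 0.01607 hr

Final: 0.01607 hr


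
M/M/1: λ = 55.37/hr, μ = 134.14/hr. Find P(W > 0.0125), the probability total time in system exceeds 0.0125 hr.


W ~ Exponential(μ−λ) for M/M/1.
μ − λ = 134.14 − 55.37 = 78.7700
P(W > t) = e^{−(μ−λ)t} = e^{−0.9846} = 0.373579

Final: 0.373579


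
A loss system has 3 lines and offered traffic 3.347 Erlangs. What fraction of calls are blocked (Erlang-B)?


B(c,a) = (a^c/c!) / Σ_{k=0}^{c} a^k/k!
a^3/3! = 6.249077
Σ terms (k=0..3): 1.00000 + 3.34700 + 5.60120 + 6.24908 = 16.197282
B = 6.249077/16.197282 = 0.385810

Final: 0.385810
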